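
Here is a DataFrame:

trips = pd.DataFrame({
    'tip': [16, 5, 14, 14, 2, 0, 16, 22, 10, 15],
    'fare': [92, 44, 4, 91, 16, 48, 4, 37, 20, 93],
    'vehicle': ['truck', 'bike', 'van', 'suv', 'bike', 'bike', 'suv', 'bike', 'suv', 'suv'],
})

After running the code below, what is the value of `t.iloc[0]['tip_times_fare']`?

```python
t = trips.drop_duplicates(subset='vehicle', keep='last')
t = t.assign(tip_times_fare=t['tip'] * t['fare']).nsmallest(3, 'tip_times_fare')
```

56

drop duplicate vehicle (keep=last):
   tip  fare vehicle
0   16    92   truck
2   14     4     van
7   22    37    bike
9   15    93     suv
add column tip_times_fare = t['tip'] * t['fare']:
   tip  fare vehicle  tip_times_fare
0   16    92   truck            1472
2   14     4     van              56
7   22    37    bike             814
9   15    93     suv            1395
take 3 rows with smallest tip_times_fare:
   tip  fare vehicle  tip_times_fare
2   14     4     van              56
7   22    37    bike             814
9   15    93     suv            1395
value at position 0, column 'tip_times_fare' → 56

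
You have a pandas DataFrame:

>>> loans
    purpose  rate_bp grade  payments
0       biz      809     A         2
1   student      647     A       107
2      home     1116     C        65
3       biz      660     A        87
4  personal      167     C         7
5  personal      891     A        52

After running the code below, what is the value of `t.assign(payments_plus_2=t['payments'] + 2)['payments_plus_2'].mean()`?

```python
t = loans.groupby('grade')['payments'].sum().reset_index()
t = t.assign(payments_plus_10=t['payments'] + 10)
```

group by grade, sum of payments:
grade
A    248
C     72
Name: payments, dtype: int64
reset_index():
  grade  payments
0     A       248
1     C        72
add column payments_plus_10 = t['payments'] + 10:
  grade  payments  payments_plus_10
0     A       248               258
1     C        72                82
add column payments_plus_2 = t['payments'] + 2:
  grade  payments  payments_plus_10  payments_plus_2
0     A       248               258              250
1     C        72                82               74
mean of column 'payments_plus_2' → 162.0

162.0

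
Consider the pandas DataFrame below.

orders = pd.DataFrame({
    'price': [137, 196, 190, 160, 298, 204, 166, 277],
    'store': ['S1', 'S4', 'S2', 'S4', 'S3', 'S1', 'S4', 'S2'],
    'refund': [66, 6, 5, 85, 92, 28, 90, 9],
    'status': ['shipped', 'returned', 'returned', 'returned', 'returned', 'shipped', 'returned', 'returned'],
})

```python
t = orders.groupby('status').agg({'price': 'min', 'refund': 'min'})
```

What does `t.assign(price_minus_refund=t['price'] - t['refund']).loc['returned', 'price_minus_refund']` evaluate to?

group by status: min(price), min(refund):
          price  refund
status                 
returned    160       5
shipped     137      28
add column price_minus_refund = t['price'] - t['refund']:
          price  refund  price_minus_refund
status                                     
returned    160       5                 155
shipped     137      28                 109
Hence 155.

155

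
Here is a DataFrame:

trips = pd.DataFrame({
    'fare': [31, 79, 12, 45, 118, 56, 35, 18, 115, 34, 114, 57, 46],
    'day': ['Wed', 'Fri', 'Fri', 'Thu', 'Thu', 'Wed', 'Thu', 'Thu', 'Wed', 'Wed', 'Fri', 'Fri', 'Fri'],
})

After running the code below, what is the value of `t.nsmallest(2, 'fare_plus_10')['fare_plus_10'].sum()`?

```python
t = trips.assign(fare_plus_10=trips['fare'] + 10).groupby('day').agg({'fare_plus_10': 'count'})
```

8

add column fare_plus_10 = trips['fare'] + 10:
    fare  day  fare_plus_10
0     31  Wed            41
1     79  Fri            89
2     12  Fri            22
3     45  Thu            55
4    118  Thu           128
5     56  Wed            66
6     35  Thu            45
7     18  Thu            28
8    115  Wed           125
9     34  Wed            44
10   114  Fri           124
11    57  Fri            67
12    46  Fri            56
group by day, count of fare_plus_10:
     fare_plus_10
day              
Fri             5
Thu             4
Wed             4
take 2 rows with smallest fare_plus_10:
     fare_plus_10
day              
Thu             4
Wed             4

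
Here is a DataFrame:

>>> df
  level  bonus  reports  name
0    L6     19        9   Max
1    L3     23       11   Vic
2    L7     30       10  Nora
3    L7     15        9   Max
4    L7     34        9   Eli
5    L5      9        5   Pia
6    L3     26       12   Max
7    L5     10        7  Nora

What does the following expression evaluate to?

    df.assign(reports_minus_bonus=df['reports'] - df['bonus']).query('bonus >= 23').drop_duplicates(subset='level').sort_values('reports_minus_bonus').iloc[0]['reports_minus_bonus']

add column reports_minus_bonus = df['reports'] - df['bonus']:
  level  bonus  reports  name  reports_minus_bonus
0    L6     19        9   Max                  -10
1    L3     23       11   Vic                  -12
2    L7     30       10  Nora                  -20
3    L7     15        9   Max                   -6
4    L7     34        9   Eli                  -25
5    L5      9        5   Pia                   -4
6    L3     26       12   Max                  -14
7    L5     10        7  Nora                   -3
filter rows where bonus >= 23:
  level  bonus  reports  name  reports_minus_bonus
1    L3     23       11   Vic                  -12
2    L7     30       10  Nora                  -20
4    L7     34        9   Eli                  -25
6    L3     26       12   Max                  -14
drop duplicate level (keep=first):
  level  bonus  reports  name  reports_minus_bonus
1    L3     23       11   Vic                  -12
2    L7     30       10  Nora                  -20
sort by reports_minus_bonus:
  level  bonus  reports  name  reports_minus_bonus
2    L7     30       10  Nora                  -20
1    L3     23       11   Vic                  -12

-20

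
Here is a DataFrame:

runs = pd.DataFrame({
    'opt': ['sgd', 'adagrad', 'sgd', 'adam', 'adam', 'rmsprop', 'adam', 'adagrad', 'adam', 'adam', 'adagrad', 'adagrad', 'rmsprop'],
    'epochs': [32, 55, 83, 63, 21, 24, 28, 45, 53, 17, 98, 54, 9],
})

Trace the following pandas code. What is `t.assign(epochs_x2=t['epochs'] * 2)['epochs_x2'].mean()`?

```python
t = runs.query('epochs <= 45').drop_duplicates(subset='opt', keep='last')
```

filter rows where epochs <= 45:
        opt  epochs
0       sgd      32
4      adam      21
5   rmsprop      24
6      adam      28
7   adagrad      45
9      adam      17
12  rmsprop       9
drop duplicate opt (keep=last):
        opt  epochs
0       sgd      32
7   adagrad      45
9      adam      17
12  rmsprop       9
add column epochs_x2 = t['epochs'] * 2:
        opt  epochs  epochs_x2
0       sgd      32         64
7   adagrad      45         90
9      adam      17         34
12  rmsprop       9         18

51.5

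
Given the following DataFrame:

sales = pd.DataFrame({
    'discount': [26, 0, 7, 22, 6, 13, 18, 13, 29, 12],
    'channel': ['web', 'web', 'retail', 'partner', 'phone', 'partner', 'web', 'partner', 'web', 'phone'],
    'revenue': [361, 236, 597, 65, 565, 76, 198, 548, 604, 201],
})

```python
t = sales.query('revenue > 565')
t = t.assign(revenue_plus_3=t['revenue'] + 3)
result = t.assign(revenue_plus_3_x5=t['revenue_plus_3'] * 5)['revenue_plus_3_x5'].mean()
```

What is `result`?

filter rows where revenue > 565:
   discount channel  revenue
2         7  retail      597
8        29     web      604
add column revenue_plus_3 = t['revenue'] + 3:
   discount channel  revenue  revenue_plus_3
2         7  retail      597             600
8        29     web      604             607
add column revenue_plus_3_x5 = t['revenue_plus_3'] * 5:
   discount channel  revenue  revenue_plus_3  revenue_plus_3_x5
2         7  retail      597             600               3000
8        29     web      604             607               3035
Taking the mean of column 'revenue_plus_3_x5' gives 3017.5.

3017.5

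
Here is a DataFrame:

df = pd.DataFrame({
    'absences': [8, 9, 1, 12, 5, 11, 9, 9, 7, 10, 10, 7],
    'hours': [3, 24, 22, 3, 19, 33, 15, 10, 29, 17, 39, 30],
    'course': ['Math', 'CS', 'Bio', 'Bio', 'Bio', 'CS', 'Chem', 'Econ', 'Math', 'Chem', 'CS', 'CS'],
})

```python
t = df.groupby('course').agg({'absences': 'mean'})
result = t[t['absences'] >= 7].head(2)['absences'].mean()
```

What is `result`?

9.375

group by course, mean of absences:
        absences
course          
Bio         6.00
CS          9.25
Chem        9.50
Econ        9.00
Math        7.50
filter rows where absences >= 7:
        absences
course          
CS          9.25
Chem        9.50
Econ        9.00
Math        7.50
take first 2 rows:
        absences
course          
CS          9.25
Chem        9.50
Taking the mean of column 'absences' gives 9.375.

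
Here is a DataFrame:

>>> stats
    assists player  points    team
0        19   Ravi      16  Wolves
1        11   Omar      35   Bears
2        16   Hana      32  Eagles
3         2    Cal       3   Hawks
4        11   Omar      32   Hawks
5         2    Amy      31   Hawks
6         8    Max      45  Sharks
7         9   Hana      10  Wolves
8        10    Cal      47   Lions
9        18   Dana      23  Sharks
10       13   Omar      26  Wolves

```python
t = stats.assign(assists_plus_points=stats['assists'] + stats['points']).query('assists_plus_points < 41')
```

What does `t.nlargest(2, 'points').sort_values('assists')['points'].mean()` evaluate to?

add column assists_plus_points = stats['assists'] + stats['points']:
    assists player  points    team  assists_plus_points
0        19   Ravi      16  Wolves                   35
1        11   Omar      35   Bears                   46
2        16   Hana      32  Eagles                   48
3         2    Cal       3   Hawks                    5
4        11   Omar      32   Hawks                   43
5         2    Amy      31   Hawks                   33
6         8    Max      45  Sharks                   53
7         9   Hana      10  Wolves                   19
8        10    Cal      47   Lions                   57
9        18   Dana      23  Sharks                   41
10       13   Omar      26  Wolves                   39
filter rows where assists_plus_points < 41:
    assists player  points    team  assists_plus_points
0        19   Ravi      16  Wolves                   35
3         2    Cal       3   Hawks                    5
5         2    Amy      31   Hawks                   33
7         9   Hana      10  Wolves                   19
10       13   Omar      26  Wolves                   39
take 2 rows with largest points:
    assists player  points    team  assists_plus_points
5         2    Amy      31   Hawks                   33
10       13   Omar      26  Wolves                   39
sort by assists:
    assists player  points    team  assists_plus_points
5         2    Amy      31   Hawks                   33
10       13   Omar      26  Wolves                   39

28.5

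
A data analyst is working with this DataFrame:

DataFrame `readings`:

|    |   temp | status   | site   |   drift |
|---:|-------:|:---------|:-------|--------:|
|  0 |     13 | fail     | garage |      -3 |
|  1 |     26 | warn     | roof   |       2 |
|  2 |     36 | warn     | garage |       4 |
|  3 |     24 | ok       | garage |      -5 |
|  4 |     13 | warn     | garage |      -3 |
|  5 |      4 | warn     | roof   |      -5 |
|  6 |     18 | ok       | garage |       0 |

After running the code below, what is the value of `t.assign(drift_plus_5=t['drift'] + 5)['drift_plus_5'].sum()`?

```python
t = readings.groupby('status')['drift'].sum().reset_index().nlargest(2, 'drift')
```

group by status, sum of drift:
status
fail   -3
ok     -5
warn   -2
Name: drift, dtype: int64
reset_index():
  status  drift
0   fail     -3
1     ok     -5
2   warn     -2
take 2 rows with largest drift:
  status  drift
2   warn     -2
0   fail     -3
add column drift_plus_5 = t['drift'] + 5:
  status  drift  drift_plus_5
2   warn     -2             3
0   fail     -3             2
sum of column 'drift_plus_5' → 5

5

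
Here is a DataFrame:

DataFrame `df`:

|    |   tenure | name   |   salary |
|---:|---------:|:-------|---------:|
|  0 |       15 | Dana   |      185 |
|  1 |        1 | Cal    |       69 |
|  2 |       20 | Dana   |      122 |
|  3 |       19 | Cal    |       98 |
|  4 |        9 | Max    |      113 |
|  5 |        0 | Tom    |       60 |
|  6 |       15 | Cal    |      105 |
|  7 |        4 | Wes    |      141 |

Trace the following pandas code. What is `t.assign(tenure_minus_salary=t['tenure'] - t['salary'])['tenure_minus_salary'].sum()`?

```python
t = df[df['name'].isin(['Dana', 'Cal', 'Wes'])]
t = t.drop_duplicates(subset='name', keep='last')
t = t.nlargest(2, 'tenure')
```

filter rows where name in ['Dana', 'Cal', 'Wes']:
   tenure  name  salary
0      15  Dana     185
1       1   Cal      69
2      20  Dana     122
3      19   Cal      98
6      15   Cal     105
7       4   Wes     141
drop duplicate name (keep=last):
   tenure  name  salary
2      20  Dana     122
6      15   Cal     105
7       4   Wes     141
take 2 rows with largest tenure:
   tenure  name  salary
2      20  Dana     122
6      15   Cal     105
add column tenure_minus_salary = t['tenure'] - t['salary']:
   tenure  name  salary  tenure_minus_salary
2      20  Dana     122                 -102
6      15   Cal     105                  -90

-192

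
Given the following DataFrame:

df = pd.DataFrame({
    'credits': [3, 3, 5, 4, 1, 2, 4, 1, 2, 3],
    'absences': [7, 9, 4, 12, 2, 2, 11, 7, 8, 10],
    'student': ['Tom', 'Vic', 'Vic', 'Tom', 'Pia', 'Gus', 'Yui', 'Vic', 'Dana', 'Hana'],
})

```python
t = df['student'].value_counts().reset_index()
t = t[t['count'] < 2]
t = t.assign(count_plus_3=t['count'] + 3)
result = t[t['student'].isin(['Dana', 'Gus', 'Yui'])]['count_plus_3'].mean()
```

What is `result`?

4.0

value_counts of student:
student
Vic     3
Tom     2
Pia     1
Gus     1
Yui     1
Dana    1
Hana    1
Name: count, dtype: int64
reset_index():
  student  count
0     Vic      3
1     Tom      2
2     Pia      1
3     Gus      1
4     Yui      1
5    Dana      1
6    Hana      1
filter rows where count < 2:
  student  count
2     Pia      1
3     Gus      1
4     Yui      1
5    Dana      1
6    Hana      1
add column count_plus_3 = t['count'] + 3:
  student  count  count_plus_3
2     Pia      1             4
3     Gus      1             4
4     Yui      1             4
5    Dana      1             4
6    Hana      1             4
filter rows where student in ['Dana', 'Gus', 'Yui']:
  student  count  count_plus_3
3     Gus      1             4
4     Yui      1             4
5    Dana      1             4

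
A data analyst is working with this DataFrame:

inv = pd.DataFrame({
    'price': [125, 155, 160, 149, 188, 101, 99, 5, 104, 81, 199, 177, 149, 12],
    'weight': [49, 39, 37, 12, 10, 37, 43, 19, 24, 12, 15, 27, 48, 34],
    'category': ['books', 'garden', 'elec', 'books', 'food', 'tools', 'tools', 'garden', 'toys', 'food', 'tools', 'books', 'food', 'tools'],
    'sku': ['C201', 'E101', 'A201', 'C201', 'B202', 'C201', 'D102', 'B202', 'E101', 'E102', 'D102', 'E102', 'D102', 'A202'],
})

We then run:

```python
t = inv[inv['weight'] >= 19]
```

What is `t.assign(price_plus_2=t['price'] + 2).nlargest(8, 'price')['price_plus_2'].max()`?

filter rows where weight >= 19:
    price  weight category   sku
0     125      49    books  C201
1     155      39   garden  E101
2     160      37     elec  A201
5     101      37    tools  C201
6      99      43    tools  D102
7       5      19   garden  B202
8     104      24     toys  E101
11    177      27    books  E102
12    149      48     food  D102
13     12      34    tools  A202
add column price_plus_2 = t['price'] + 2:
    price  weight category   sku  price_plus_2
0     125      49    books  C201           127
1     155      39   garden  E101           157
2     160      37     elec  A201           162
5     101      37    tools  C201           103
6      99      43    tools  D102           101
7       5      19   garden  B202             7
8     104      24     toys  E101           106
11    177      27    books  E102           179
12    149      48     food  D102           151
13     12      34    tools  A202            14
take 8 rows with largest price:
    price  weight category   sku  price_plus_2
11    177      27    books  E102           179
2     160      37     elec  A201           162
1     155      39   garden  E101           157
12    149      48     food  D102           151
0     125      49    books  C201           127
8     104      24     toys  E101           106
5     101      37    tools  C201           103
6      99      43    tools  D102           101

179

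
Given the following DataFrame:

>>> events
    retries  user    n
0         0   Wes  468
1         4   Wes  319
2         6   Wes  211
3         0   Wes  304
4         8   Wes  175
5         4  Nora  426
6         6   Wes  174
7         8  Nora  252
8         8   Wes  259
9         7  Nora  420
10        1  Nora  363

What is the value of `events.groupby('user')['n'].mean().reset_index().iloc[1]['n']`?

group by user, mean of n:
user
Nora    365.250000
Wes     272.857143
Name: n, dtype: float64
reset_index():
   user           n
0  Nora  365.250000
1   Wes  272.857143

272.857142857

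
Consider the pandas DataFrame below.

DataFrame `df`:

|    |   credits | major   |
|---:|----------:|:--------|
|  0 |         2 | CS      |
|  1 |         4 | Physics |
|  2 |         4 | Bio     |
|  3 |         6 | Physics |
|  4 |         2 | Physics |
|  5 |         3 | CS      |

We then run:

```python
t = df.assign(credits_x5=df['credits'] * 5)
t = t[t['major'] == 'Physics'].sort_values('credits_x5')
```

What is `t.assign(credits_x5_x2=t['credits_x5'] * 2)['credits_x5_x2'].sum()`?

add column credits_x5 = df['credits'] * 5:
   credits    major  credits_x5
0        2       CS          10
1        4  Physics          20
2        4      Bio          20
3        6  Physics          30
4        2  Physics          10
5        3       CS          15
filter rows where major == 'Physics':
   credits    major  credits_x5
1        4  Physics          20
3        6  Physics          30
4        2  Physics          10
sort by credits_x5:
   credits    major  credits_x5
4        2  Physics          10
1        4  Physics          20
3        6  Physics          30
add column credits_x5_x2 = t['credits_x5'] * 2:
   credits    major  credits_x5  credits_x5_x2
4        2  Physics          10             20
1        4  Physics          20             40
3        6  Physics          30             60
Then the sum of column 'credits_x5_x2': 120

120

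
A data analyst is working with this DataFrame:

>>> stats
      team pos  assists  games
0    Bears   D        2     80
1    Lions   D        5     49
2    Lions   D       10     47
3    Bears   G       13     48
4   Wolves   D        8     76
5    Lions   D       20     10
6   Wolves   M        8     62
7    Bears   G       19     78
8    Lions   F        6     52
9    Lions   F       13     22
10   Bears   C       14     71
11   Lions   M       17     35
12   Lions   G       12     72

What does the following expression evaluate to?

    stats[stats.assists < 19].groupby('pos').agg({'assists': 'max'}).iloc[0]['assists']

14

filter rows where assists < 19:
      team pos  assists  games
0    Bears   D        2     80
1    Lions   D        5     49
2    Lions   D       10     47
3    Bears   G       13     48
4   Wolves   D        8     76
6   Wolves   M        8     62
8    Lions   F        6     52
9    Lions   F       13     22
10   Bears   C       14     71
11   Lions   M       17     35
12   Lions   G       12     72
group by pos, max of assists:
     assists
pos         
C         14
D         10
F         13
G         13
M         17
value at position 0, column 'assists' → 14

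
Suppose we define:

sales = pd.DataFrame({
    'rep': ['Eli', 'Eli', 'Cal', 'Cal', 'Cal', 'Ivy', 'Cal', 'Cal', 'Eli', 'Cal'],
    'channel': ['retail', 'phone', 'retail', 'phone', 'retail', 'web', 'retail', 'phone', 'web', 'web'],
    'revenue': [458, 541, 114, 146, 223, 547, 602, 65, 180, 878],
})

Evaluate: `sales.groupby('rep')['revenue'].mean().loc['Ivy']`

547.0

group by rep, mean of revenue:
rep
Cal    338.0
Eli    393.0
Ivy    547.0
Name: revenue, dtype: float64
Taking the value at index 'Ivy' gives 547.0.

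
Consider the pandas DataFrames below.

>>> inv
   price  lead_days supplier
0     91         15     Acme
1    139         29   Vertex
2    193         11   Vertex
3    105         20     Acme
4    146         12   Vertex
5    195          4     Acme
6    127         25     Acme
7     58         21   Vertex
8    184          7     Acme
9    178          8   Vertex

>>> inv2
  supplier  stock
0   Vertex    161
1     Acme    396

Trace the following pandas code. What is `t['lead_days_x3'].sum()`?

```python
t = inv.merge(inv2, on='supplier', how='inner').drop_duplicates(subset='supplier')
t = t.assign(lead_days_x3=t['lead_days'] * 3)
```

132

merge on 'supplier' (how='inner') → 10 rows:
   price  lead_days supplier  stock
0     91         15     Acme    396
1    139         29   Vertex    161
2    193         11   Vertex    161
3    105         20     Acme    396
4    146         12   Vertex    161
5    195          4     Acme    396
6    127         25     Acme    396
7     58         21   Vertex    161
8    184          7     Acme    396
9    178          8   Vertex    161
drop duplicate supplier (keep=first):
   price  lead_days supplier  stock
0     91         15     Acme    396
1    139         29   Vertex    161
add column lead_days_x3 = t['lead_days'] * 3:
   price  lead_days supplier  stock  lead_days_x3
0     91         15     Acme    396            45
1    139         29   Vertex    161            87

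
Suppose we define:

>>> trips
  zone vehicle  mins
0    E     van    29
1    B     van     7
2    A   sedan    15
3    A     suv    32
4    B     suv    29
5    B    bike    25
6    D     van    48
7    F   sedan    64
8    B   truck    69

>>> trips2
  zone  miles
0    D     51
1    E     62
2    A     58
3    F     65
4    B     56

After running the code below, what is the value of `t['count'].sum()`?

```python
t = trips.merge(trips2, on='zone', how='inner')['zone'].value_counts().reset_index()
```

9

merge on 'zone' (how='inner') → 9 rows:
  zone vehicle  mins  miles
0    E     van    29     62
1    B     van     7     56
2    A   sedan    15     58
3    A     suv    32     58
4    B     suv    29     56
5    B    bike    25     56
6    D     van    48     51
7    F   sedan    64     65
8    B   truck    69     56
value_counts of zone:
zone
B    4
A    2
E    1
D    1
F    1
Name: count, dtype: int64
reset_index():
  zone  count
0    B      4
1    A      2
2    E      1
3    D      1
4    F      1
Finally, sum of column 'count' = 9.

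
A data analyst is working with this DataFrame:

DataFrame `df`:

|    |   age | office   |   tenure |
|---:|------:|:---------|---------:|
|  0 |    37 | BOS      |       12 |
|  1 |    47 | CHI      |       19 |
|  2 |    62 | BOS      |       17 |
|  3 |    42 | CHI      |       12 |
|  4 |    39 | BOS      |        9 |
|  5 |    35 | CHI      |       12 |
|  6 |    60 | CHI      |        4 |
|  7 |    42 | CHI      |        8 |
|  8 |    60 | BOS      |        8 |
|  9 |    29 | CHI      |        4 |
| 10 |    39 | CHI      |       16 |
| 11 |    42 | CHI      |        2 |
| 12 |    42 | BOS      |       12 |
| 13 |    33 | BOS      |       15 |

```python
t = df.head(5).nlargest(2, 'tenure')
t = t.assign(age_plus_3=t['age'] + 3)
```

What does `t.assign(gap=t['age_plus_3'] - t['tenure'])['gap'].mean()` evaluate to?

39.5

take first 5 rows:
   age office  tenure
0   37    BOS      12
1   47    CHI      19
2   62    BOS      17
3   42    CHI      12
4   39    BOS       9
take 2 rows with largest tenure:
   age office  tenure
1   47    CHI      19
2   62    BOS      17
add column age_plus_3 = t['age'] + 3:
   age office  tenure  age_plus_3
1   47    CHI      19          50
2   62    BOS      17          65
add column gap = t['age_plus_3'] - t['tenure']:
   age office  tenure  age_plus_3  gap
1   47    CHI      19          50   31
2   62    BOS      17          65   48
Taking the mean of column 'gap' gives 39.5.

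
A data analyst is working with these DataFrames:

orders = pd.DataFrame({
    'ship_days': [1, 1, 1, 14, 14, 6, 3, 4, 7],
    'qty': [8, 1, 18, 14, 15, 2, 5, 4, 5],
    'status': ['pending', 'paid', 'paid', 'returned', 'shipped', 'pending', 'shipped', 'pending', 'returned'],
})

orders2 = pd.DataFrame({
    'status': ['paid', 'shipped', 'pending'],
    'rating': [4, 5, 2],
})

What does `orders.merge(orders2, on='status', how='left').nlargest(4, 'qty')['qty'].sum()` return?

55

merge on 'status' (how='left') → 9 rows:
   ship_days  qty    status  rating
0          1    8   pending     2.0
1          1    1      paid     4.0
2          1   18      paid     4.0
3         14   14  returned     NaN
4         14   15   shipped     5.0
5          6    2   pending     2.0
6          3    5   shipped     5.0
7          4    4   pending     2.0
8          7    5  returned     NaN
take 4 rows with largest qty:
   ship_days  qty    status  rating
2          1   18      paid     4.0
4         14   15   shipped     5.0
3         14   14  returned     NaN
0          1    8   pending     2.0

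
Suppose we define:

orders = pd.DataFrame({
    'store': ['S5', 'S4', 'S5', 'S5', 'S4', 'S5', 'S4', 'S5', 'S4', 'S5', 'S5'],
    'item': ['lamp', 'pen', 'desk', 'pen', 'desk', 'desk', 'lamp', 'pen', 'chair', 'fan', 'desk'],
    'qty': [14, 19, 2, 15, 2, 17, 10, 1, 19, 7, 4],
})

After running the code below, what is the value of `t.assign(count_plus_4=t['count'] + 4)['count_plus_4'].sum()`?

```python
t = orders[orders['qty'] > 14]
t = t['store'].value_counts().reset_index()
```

12

filter rows where qty > 14:
  store   item  qty
1    S4    pen   19
3    S5    pen   15
5    S5   desk   17
8    S4  chair   19
value_counts of store:
store
S4    2
S5    2
Name: count, dtype: int64
reset_index():
  store  count
0    S4      2
1    S5      2
add column count_plus_4 = t['count'] + 4:
  store  count  count_plus_4
0    S4      2             6
1    S5      2             6
So sum() = 12.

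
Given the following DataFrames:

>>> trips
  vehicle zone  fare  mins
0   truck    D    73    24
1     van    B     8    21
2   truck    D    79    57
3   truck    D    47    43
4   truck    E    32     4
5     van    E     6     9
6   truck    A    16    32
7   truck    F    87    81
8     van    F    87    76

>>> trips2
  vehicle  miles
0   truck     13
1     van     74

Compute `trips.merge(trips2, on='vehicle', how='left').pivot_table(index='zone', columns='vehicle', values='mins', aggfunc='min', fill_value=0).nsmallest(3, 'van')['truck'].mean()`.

20.0

merge on 'vehicle' (how='left') → 9 rows:
  vehicle zone  fare  mins  miles
0   truck    D    73    24     13
1     van    B     8    21     74
2   truck    D    79    57     13
3   truck    D    47    43     13
4   truck    E    32     4     13
5     van    E     6     9     74
6   truck    A    16    32     13
7   truck    F    87    81     13
8     van    F    87    76     74
pivot: rows=zone, cols=vehicle, min(mins):
vehicle  truck  van
zone               
A           32    0
B            0   21
D           24    0
E            4    9
F           81   76
take 3 rows with smallest van:
vehicle  truck  van
zone               
A           32    0
D           24    0
E            4    9
Taking the mean of column 'truck' gives 20.0.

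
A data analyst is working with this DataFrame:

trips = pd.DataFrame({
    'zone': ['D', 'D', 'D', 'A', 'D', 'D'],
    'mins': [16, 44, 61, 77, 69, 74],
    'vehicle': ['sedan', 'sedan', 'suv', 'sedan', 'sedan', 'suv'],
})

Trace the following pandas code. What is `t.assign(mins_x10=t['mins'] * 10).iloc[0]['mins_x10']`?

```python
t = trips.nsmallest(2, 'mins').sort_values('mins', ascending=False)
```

440

take 2 rows with smallest mins:
  zone  mins vehicle
0    D    16   sedan
1    D    44   sedan
sort by mins descending:
  zone  mins vehicle
1    D    44   sedan
0    D    16   sedan
add column mins_x10 = t['mins'] * 10:
  zone  mins vehicle  mins_x10
1    D    44   sedan       440
0    D    16   sedan       160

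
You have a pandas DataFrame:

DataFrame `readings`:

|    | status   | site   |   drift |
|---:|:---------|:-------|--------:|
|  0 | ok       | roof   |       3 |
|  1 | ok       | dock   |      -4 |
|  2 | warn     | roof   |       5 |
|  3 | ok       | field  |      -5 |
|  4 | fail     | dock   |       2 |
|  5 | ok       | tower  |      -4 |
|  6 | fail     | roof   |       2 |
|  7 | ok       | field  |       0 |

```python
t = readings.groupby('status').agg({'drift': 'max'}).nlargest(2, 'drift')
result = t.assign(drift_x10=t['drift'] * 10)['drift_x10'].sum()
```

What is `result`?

80

group by status, max of drift:
        drift
status       
fail        2
ok          3
warn        5
take 2 rows with largest drift:
        drift
status       
warn        5
ok          3
add column drift_x10 = t['drift'] * 10:
        drift  drift_x10
status                  
warn        5         50
ok          3         30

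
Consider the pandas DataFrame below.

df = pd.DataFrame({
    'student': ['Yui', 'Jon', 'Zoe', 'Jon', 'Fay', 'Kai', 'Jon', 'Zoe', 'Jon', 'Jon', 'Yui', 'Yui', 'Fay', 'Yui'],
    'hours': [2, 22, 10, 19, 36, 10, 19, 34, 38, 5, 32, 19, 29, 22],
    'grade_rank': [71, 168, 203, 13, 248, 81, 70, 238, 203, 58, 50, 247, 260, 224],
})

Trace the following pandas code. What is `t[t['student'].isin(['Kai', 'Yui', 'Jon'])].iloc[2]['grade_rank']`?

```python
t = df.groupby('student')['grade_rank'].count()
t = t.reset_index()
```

group by student, count of grade_rank:
student
Fay    2
Jon    5
Kai    1
Yui    4
Zoe    2
Name: grade_rank, dtype: int64
reset_index():
  student  grade_rank
0     Fay           2
1     Jon           5
2     Kai           1
3     Yui           4
4     Zoe           2
filter rows where student in ['Kai', 'Yui', 'Jon']:
  student  grade_rank
1     Jon           5
2     Kai           1
3     Yui           4

4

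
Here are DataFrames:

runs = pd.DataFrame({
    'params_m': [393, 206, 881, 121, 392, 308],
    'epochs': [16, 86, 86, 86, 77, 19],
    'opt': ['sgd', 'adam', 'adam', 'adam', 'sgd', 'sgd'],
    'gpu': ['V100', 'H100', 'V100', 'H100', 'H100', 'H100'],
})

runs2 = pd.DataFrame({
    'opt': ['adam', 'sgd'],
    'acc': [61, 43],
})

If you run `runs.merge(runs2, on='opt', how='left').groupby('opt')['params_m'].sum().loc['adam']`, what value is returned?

1208

merge on 'opt' (how='left') → 6 rows:
   params_m  epochs   opt   gpu  acc
0       393      16   sgd  V100   43
1       206      86  adam  H100   61
2       881      86  adam  V100   61
3       121      86  adam  H100   61
4       392      77   sgd  H100   43
5       308      19   sgd  H100   43
group by opt, sum of params_m:
opt
adam    1208
sgd     1093
Name: params_m, dtype: int64
Finally, value at index 'adam' = 1208.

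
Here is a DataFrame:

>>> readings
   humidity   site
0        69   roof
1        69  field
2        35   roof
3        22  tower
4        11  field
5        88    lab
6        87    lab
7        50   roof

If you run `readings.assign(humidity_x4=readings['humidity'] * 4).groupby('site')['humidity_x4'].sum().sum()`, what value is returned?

add column humidity_x4 = readings['humidity'] * 4:
   humidity   site  humidity_x4
0        69   roof          276
1        69  field          276
2        35   roof          140
3        22  tower           88
4        11  field           44
5        88    lab          352
6        87    lab          348
7        50   roof          200
group by site, sum of humidity_x4:
site
field    320
lab      700
roof     616
tower     88
Name: humidity_x4, dtype: int64
So sum() = 1724.

1724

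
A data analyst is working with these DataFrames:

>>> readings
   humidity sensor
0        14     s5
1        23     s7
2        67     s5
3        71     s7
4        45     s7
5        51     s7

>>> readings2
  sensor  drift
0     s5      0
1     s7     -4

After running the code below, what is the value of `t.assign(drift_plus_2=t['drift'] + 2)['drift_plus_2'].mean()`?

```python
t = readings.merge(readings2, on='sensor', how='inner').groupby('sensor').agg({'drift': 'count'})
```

merge on 'sensor' (how='inner') → 6 rows:
   humidity sensor  drift
0        14     s5      0
1        23     s7     -4
2        67     s5      0
3        71     s7     -4
4        45     s7     -4
5        51     s7     -4
group by sensor, count of drift:
        drift
sensor       
s5          2
s7          4
add column drift_plus_2 = t['drift'] + 2:
        drift  drift_plus_2
sensor                     
s5          2             4
s7          4             6

5.0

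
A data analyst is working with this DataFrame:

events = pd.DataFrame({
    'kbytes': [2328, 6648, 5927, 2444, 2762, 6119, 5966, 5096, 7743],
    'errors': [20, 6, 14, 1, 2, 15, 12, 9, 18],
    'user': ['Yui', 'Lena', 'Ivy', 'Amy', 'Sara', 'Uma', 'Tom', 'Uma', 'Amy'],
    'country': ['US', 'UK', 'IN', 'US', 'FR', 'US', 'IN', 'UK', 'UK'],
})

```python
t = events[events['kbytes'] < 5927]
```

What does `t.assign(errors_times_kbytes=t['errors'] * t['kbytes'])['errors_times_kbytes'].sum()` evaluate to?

filter rows where kbytes < 5927:
   kbytes  errors  user country
0    2328      20   Yui      US
3    2444       1   Amy      US
4    2762       2  Sara      FR
7    5096       9   Uma      UK
add column errors_times_kbytes = t['errors'] * t['kbytes']:
   kbytes  errors  user country  errors_times_kbytes
0    2328      20   Yui      US                46560
3    2444       1   Amy      US                 2444
4    2762       2  Sara      FR                 5524
7    5096       9   Uma      UK                45864

100392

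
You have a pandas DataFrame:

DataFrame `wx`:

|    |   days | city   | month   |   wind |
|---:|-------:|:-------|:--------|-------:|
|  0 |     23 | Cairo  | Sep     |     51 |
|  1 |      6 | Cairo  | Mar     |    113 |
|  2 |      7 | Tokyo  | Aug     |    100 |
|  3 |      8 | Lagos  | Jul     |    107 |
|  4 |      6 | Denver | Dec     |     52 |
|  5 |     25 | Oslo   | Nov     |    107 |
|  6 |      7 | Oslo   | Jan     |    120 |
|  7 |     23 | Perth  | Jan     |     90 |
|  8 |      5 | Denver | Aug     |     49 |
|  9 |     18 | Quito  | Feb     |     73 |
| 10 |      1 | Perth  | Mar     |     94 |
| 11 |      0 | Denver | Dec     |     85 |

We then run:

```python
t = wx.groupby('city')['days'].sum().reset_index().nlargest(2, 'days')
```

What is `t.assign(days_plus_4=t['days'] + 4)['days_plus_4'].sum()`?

group by city, sum of days:
city
Cairo     29
Denver    11
Lagos      8
Oslo      32
Perth     24
Quito     18
Tokyo      7
Name: days, dtype: int64
reset_index():
     city  days
0   Cairo    29
1  Denver    11
2   Lagos     8
3    Oslo    32
4   Perth    24
5   Quito    18
6   Tokyo     7
take 2 rows with largest days:
    city  days
3   Oslo    32
0  Cairo    29
add column days_plus_4 = t['days'] + 4:
    city  days  days_plus_4
3   Oslo    32           36
0  Cairo    29           33
Finally, sum of column 'days_plus_4' = 69.

69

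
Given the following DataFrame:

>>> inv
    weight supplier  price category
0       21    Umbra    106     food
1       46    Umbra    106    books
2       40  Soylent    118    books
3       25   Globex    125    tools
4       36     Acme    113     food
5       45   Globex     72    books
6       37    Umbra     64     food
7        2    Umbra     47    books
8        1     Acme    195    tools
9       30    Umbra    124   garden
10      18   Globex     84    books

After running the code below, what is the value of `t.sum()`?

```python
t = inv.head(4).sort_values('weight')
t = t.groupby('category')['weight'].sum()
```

132

take first 4 rows:
   weight supplier  price category
0      21    Umbra    106     food
1      46    Umbra    106    books
2      40  Soylent    118    books
3      25   Globex    125    tools
sort by weight:
   weight supplier  price category
0      21    Umbra    106     food
3      25   Globex    125    tools
2      40  Soylent    118    books
1      46    Umbra    106    books
group by category, sum of weight:
category
books    86
food     21
tools    25
Name: weight, dtype: int64
sum of the resulting series → 132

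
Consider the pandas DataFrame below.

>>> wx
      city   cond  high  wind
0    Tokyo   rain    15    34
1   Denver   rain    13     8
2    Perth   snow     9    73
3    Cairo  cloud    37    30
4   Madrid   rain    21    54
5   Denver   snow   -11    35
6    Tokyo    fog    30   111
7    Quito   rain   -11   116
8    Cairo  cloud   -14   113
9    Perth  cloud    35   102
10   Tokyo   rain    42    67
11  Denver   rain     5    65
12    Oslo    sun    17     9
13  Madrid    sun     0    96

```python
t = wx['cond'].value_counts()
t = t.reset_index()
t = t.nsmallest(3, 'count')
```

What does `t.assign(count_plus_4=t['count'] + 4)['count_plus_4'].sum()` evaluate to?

17

value_counts of cond:
cond
rain     6
cloud    3
snow     2
sun      2
fog      1
Name: count, dtype: int64
reset_index():
    cond  count
0   rain      6
1  cloud      3
2   snow      2
3    sun      2
4    fog      1
take 3 rows with smallest count:
   cond  count
4   fog      1
2  snow      2
3   sun      2
add column count_plus_4 = t['count'] + 4:
   cond  count  count_plus_4
4   fog      1             5
2  snow      2             6
3   sun      2             6
So sum() = 17.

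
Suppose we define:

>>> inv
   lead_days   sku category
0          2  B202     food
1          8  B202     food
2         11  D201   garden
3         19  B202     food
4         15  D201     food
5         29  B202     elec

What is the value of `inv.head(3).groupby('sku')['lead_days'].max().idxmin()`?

B202

take first 3 rows:
   lead_days   sku category
0          2  B202     food
1          8  B202     food
2         11  D201   garden
group by sku, max of lead_days:
sku
B202     8
D201    11
Name: lead_days, dtype: int64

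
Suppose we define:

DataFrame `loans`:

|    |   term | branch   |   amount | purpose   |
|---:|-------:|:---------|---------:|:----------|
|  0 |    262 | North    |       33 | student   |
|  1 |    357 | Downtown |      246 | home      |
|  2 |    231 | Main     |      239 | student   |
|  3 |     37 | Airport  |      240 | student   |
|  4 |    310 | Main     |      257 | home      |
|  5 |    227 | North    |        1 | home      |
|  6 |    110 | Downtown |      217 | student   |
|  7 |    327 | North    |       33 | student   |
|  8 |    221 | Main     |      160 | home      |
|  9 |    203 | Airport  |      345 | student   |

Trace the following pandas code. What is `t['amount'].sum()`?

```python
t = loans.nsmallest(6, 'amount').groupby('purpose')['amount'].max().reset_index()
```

take 6 rows with smallest amount:
   term    branch  amount  purpose
5   227     North       1     home
0   262     North      33  student
7   327     North      33  student
8   221      Main     160     home
6   110  Downtown     217  student
2   231      Main     239  student
group by purpose, max of amount:
purpose
home       160
student    239
Name: amount, dtype: int64
reset_index():
   purpose  amount
0     home     160
1  student     239
Hence 399.

399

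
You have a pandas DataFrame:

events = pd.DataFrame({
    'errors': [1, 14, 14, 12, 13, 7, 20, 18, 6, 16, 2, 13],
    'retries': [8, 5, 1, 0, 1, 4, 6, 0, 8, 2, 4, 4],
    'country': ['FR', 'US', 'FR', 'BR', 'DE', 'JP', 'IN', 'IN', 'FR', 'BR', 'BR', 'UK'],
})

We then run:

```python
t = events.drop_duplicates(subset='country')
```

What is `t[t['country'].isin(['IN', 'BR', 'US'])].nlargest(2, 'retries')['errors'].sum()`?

34

drop duplicate country (keep=first):
    errors  retries country
0        1        8      FR
1       14        5      US
3       12        0      BR
4       13        1      DE
5        7        4      JP
6       20        6      IN
11      13        4      UK
filter rows where country in ['IN', 'BR', 'US']:
   errors  retries country
1      14        5      US
3      12        0      BR
6      20        6      IN
take 2 rows with largest retries:
   errors  retries country
6      20        6      IN
1      14        5      US
Hence 34.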